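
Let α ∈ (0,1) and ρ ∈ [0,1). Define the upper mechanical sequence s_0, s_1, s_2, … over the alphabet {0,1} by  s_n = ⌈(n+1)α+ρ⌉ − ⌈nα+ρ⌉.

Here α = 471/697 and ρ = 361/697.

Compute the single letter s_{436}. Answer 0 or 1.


(n+1)α + ρ = (437·471 + 361) / 697 = 206188/697
nα + ρ     = (436·471 + 361) / 697 = 205717/697
⌈206188/697⌉ = 296,  ⌈205717/697⌉ = 296
s_{436} = 296 − 296 = 0

0


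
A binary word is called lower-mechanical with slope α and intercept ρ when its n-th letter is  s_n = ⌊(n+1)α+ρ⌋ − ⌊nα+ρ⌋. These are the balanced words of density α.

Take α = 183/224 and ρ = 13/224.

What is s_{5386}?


1

(n+1)α + ρ = (5387·183 + 13) / 224 = 985834/224
nα + ρ     = (5386·183 + 13) / 224 = 985651/224
⌊985834/224⌋ = 4401,  ⌊985651/224⌋ = 4400
s_{5386} = 4401 − 4400 = 1


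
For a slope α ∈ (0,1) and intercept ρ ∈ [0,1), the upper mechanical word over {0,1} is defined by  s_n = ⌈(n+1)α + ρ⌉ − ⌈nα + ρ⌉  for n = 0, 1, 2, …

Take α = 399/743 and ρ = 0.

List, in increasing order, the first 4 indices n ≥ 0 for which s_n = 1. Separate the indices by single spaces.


n=0: ⌈399/743⌉−⌈0/743⌉ = 1−0 = 1  ← one
n=1: ⌈798/743⌉−⌈399/743⌉ = 2−1 = 1  ← one
n=2: ⌈1197/743⌉−⌈798/743⌉ = 2−2 = 0
n=3: ⌈1596/743⌉−⌈1197/743⌉ = 3−2 = 1  ← one
n=4: ⌈1995/743⌉−⌈1596/743⌉ = 3−3 = 0
n=5: ⌈2394/743⌉−⌈1995/743⌉ = 4−3 = 1  ← one
positions of the first 4 ones: 0 1 3 5

0 1 3 5


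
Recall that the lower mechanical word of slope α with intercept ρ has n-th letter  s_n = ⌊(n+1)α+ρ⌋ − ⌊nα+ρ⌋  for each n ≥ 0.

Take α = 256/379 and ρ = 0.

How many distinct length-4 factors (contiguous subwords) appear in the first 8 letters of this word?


3

t_n = ⌊(n·256)/379⌋ for n = 0 … 8:
  n=0…8: ⌊0/379⌋=0 ⌊256/379⌋=0 ⌊512/379⌋=1 ⌊768/379⌋=2 ⌊1024/379⌋=2 ⌊1280/379⌋=3 ⌊1536/379⌋=4 ⌊1792/379⌋=4 ⌊2048/379⌋=5
s_n = t_(n+1) − t_n for n = 0 … 7 gives
prefix = 01101101
slide a length-4 window over [0..3] … [4..7] (5 windows); first occurrence of each distinct factor:
  [  0..  3] 0110
  [  1..  4] 1101
  [  2..  5] 1011
  (the other 2 windows repeat one of these)
distinct factors: {0110, 1011, 1101}
count = 3  (Sturmian bound for length 4 is 5)


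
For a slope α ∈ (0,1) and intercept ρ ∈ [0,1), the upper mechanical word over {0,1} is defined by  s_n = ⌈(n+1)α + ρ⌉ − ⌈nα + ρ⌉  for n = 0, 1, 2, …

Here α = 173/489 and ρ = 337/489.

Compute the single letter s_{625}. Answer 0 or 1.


(n+1)α + ρ = (626·173 + 337) / 489 = 108635/489
nα + ρ     = (625·173 + 337) / 489 = 108462/489
⌈108635/489⌉ = 223,  ⌈108462/489⌉ = 222
s_{625} = 223 − 222 = 1

1


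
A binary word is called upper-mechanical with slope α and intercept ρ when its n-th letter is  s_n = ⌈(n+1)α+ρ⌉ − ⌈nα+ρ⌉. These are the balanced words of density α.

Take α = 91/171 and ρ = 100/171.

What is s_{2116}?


(n+1)α + ρ = (2117·91 + 100) / 171 = 192747/171
nα + ρ     = (2116·91 + 100) / 171 = 192656/171
⌈192747/171⌉ = 1128,  ⌈192656/171⌉ = 1127
s_{2116} = 1128 − 1127 = 1

1


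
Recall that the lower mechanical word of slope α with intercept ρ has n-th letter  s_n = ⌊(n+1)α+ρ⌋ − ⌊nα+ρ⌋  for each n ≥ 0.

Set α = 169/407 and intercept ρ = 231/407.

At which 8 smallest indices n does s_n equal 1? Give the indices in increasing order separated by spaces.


1 3 5 8 10 13 15 17

n=0: ⌊400/407⌋−⌊231/407⌋ = 0−0 = 0
n=1: ⌊569/407⌋−⌊400/407⌋ = 1−0 = 1  ← one
n=2: ⌊738/407⌋−⌊569/407⌋ = 1−1 = 0
n=3: ⌊907/407⌋−⌊738/407⌋ = 2−1 = 1  ← one
n=4: ⌊1076/407⌋−⌊907/407⌋ = 2−2 = 0
n=5: ⌊1245/407⌋−⌊1076/407⌋ = 3−2 = 1  ← one
n=6: ⌊1414/407⌋−⌊1245/407⌋ = 3−3 = 0
n=7: ⌊1583/407⌋−⌊1414/407⌋ = 3−3 = 0
n=8: ⌊1752/407⌋−⌊1583/407⌋ = 4−3 = 1  ← one
n=9: ⌊1921/407⌋−⌊1752/407⌋ = 4−4 = 0
n=10: ⌊2090/407⌋−⌊1921/407⌋ = 5−4 = 1  ← one
n=11: ⌊2259/407⌋−⌊2090/407⌋ = 5−5 = 0
n=12: ⌊2428/407⌋−⌊2259/407⌋ = 5−5 = 0
n=13: ⌊2597/407⌋−⌊2428/407⌋ = 6−5 = 1  ← one
n=14: ⌊2766/407⌋−⌊2597/407⌋ = 6−6 = 0
n=15: ⌊2935/407⌋−⌊2766/407⌋ = 7−6 = 1  ← one
n=16: ⌊3104/407⌋−⌊2935/407⌋ = 7−7 = 0
n=17: ⌊3273/407⌋−⌊3104/407⌋ = 8−7 = 1  ← one
positions of the first 8 ones: 1 3 5 8 10 13 15 17


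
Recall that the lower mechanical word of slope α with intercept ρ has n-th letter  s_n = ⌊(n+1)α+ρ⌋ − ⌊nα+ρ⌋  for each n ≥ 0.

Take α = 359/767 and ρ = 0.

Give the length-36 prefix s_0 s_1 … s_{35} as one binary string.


n=0: ⌊(1·359)/767⌋ − ⌊(0·359)/767⌋ = ⌊359/767⌋ − ⌊0/767⌋ = 0 − 0 = 0
n=1: ⌊(2·359)/767⌋ − ⌊(1·359)/767⌋ = ⌊718/767⌋ − ⌊359/767⌋ = 0 − 0 = 0
n=2: ⌊(3·359)/767⌋ − ⌊(2·359)/767⌋ = ⌊1077/767⌋ − ⌊718/767⌋ = 1 − 0 = 1
n=3: ⌊(4·359)/767⌋ − ⌊(3·359)/767⌋ = ⌊1436/767⌋ − ⌊1077/767⌋ = 1 − 1 = 0
n=4: ⌊(5·359)/767⌋ − ⌊(4·359)/767⌋ = ⌊1795/767⌋ − ⌊1436/767⌋ = 2 − 1 = 1
n=5: ⌊(6·359)/767⌋ − ⌊(5·359)/767⌋ = ⌊2154/767⌋ − ⌊1795/767⌋ = 2 − 2 = 0
n=6: ⌊(7·359)/767⌋ − ⌊(6·359)/767⌋ = ⌊2513/767⌋ − ⌊2154/767⌋ = 3 − 2 = 1
n=7: ⌊(8·359)/767⌋ − ⌊(7·359)/767⌋ = ⌊2872/767⌋ − ⌊2513/767⌋ = 3 − 3 = 0
n=8: ⌊(9·359)/767⌋ − ⌊(8·359)/767⌋ = ⌊3231/767⌋ − ⌊2872/767⌋ = 4 − 3 = 1
n=9: ⌊(10·359)/767⌋ − ⌊(9·359)/767⌋ = ⌊3590/767⌋ − ⌊3231/767⌋ = 4 − 4 = 0
n=10: ⌊(11·359)/767⌋ − ⌊(10·359)/767⌋ = ⌊3949/767⌋ − ⌊3590/767⌋ = 5 − 4 = 1
n=11: ⌊(12·359)/767⌋ − ⌊(11·359)/767⌋ = ⌊4308/767⌋ − ⌊3949/767⌋ = 5 − 5 = 0
n=12: ⌊(13·359)/767⌋ − ⌊(12·359)/767⌋ = ⌊4667/767⌋ − ⌊4308/767⌋ = 6 − 5 = 1
n=13: ⌊(14·359)/767⌋ − ⌊(13·359)/767⌋ = ⌊5026/767⌋ − ⌊4667/767⌋ = 6 − 6 = 0
n=14: ⌊(15·359)/767⌋ − ⌊(14·359)/767⌋ = ⌊5385/767⌋ − ⌊5026/767⌋ = 7 − 6 = 1
n=15: ⌊(16·359)/767⌋ − ⌊(15·359)/767⌋ = ⌊5744/767⌋ − ⌊5385/767⌋ = 7 − 7 = 0
n=16: ⌊(17·359)/767⌋ − ⌊(16·359)/767⌋ = ⌊6103/767⌋ − ⌊5744/767⌋ = 7 − 7 = 0
n=17: ⌊(18·359)/767⌋ − ⌊(17·359)/767⌋ = ⌊6462/767⌋ − ⌊6103/767⌋ = 8 − 7 = 1
n=18: ⌊(19·359)/767⌋ − ⌊(18·359)/767⌋ = ⌊6821/767⌋ − ⌊6462/767⌋ = 8 − 8 = 0
n=19: ⌊(20·359)/767⌋ − ⌊(19·359)/767⌋ = ⌊7180/767⌋ − ⌊6821/767⌋ = 9 − 8 = 1
n=20: ⌊(21·359)/767⌋ − ⌊(20·359)/767⌋ = ⌊7539/767⌋ − ⌊7180/767⌋ = 9 − 9 = 0
n=21: ⌊(22·359)/767⌋ − ⌊(21·359)/767⌋ = ⌊7898/767⌋ − ⌊7539/767⌋ = 10 − 9 = 1
n=22: ⌊(23·359)/767⌋ − ⌊(22·359)/767⌋ = ⌊8257/767⌋ − ⌊7898/767⌋ = 10 − 10 = 0
n=23: ⌊(24·359)/767⌋ − ⌊(23·359)/767⌋ = ⌊8616/767⌋ − ⌊8257/767⌋ = 11 − 10 = 1
n=24: ⌊(25·359)/767⌋ − ⌊(24·359)/767⌋ = ⌊8975/767⌋ − ⌊8616/767⌋ = 11 − 11 = 0
n=25: ⌊(26·359)/767⌋ − ⌊(25·359)/767⌋ = ⌊9334/767⌋ − ⌊8975/767⌋ = 12 − 11 = 1
n=26: ⌊(27·359)/767⌋ − ⌊(26·359)/767⌋ = ⌊9693/767⌋ − ⌊9334/767⌋ = 12 − 12 = 0
n=27: ⌊(28·359)/767⌋ − ⌊(27·359)/767⌋ = ⌊10052/767⌋ − ⌊9693/767⌋ = 13 − 12 = 1
n=28: ⌊(29·359)/767⌋ − ⌊(28·359)/767⌋ = ⌊10411/767⌋ − ⌊10052/767⌋ = 13 − 13 = 0
n=29: ⌊(30·359)/767⌋ − ⌊(29·359)/767⌋ = ⌊10770/767⌋ − ⌊10411/767⌋ = 14 − 13 = 1
n=30: ⌊(31·359)/767⌋ − ⌊(30·359)/767⌋ = ⌊11129/767⌋ − ⌊10770/767⌋ = 14 − 14 = 0
n=31: ⌊(32·359)/767⌋ − ⌊(31·359)/767⌋ = ⌊11488/767⌋ − ⌊11129/767⌋ = 14 − 14 = 0
n=32: ⌊(33·359)/767⌋ − ⌊(32·359)/767⌋ = ⌊11847/767⌋ − ⌊11488/767⌋ = 15 − 14 = 1
n=33: ⌊(34·359)/767⌋ − ⌊(33·359)/767⌋ = ⌊12206/767⌋ − ⌊11847/767⌋ = 15 − 15 = 0
n=34: ⌊(35·359)/767⌋ − ⌊(34·359)/767⌋ = ⌊12565/767⌋ − ⌊12206/767⌋ = 16 − 15 = 1
n=35: ⌊(36·359)/767⌋ − ⌊(35·359)/767⌋ = ⌊12924/767⌋ − ⌊12565/767⌋ = 16 − 16 = 0

001010101010101001010101010101001010


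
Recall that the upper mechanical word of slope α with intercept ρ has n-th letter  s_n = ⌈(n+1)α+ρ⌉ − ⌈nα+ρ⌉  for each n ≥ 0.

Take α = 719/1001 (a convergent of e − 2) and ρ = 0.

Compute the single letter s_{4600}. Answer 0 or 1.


0

(n+1)α + ρ = (4601·719) / 1001 = 3308119/1001
nα + ρ     = (4600·719) / 1001 = 3307400/1001
⌈3308119/1001⌉ = 3305,  ⌈3307400/1001⌉ = 3305
s_{4600} = 3305 − 3305 = 0


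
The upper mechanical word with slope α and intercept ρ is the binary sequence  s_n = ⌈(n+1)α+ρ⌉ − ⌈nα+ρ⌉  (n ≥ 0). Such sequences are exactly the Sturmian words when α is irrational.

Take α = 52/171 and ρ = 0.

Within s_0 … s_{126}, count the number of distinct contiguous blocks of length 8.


t_n = ⌈(n·52)/171⌉ for n = 0 … 127:
  n=0…9: ⌈0/171⌉=0 ⌈52/171⌉=1 ⌈104/171⌉=1 ⌈156/171⌉=1 ⌈208/171⌉=2 ⌈260/171⌉=2 ⌈312/171⌉=2 ⌈364/171⌉=3 ⌈416/171⌉=3 ⌈468/171⌉=3
  n=10…19: ⌈520/171⌉=4 ⌈572/171⌉=4 ⌈624/171⌉=4 ⌈676/171⌉=4 ⌈728/171⌉=5 ⌈780/171⌉=5 ⌈832/171⌉=5 ⌈884/171⌉=6 ⌈936/171⌉=6 ⌈988/171⌉=6
  n=20…29: ⌈1040/171⌉=7 ⌈1092/171⌉=7 ⌈1144/171⌉=7 ⌈1196/171⌉=7 ⌈1248/171⌉=8 ⌈1300/171⌉=8 ⌈1352/171⌉=8 ⌈1404/171⌉=9 ⌈1456/171⌉=9 ⌈1508/171⌉=9
  n=30…39: ⌈1560/171⌉=10 ⌈1612/171⌉=10 ⌈1664/171⌉=10 ⌈1716/171⌉=11 ⌈1768/171⌉=11 ⌈1820/171⌉=11 ⌈1872/171⌉=11 ⌈1924/171⌉=12 ⌈1976/171⌉=12 ⌈2028/171⌉=12
  n=40…49: ⌈2080/171⌉=13 ⌈2132/171⌉=13 ⌈2184/171⌉=13 ⌈2236/171⌉=14 ⌈2288/171⌉=14 ⌈2340/171⌉=14 ⌈2392/171⌉=14 ⌈2444/171⌉=15 ⌈2496/171⌉=15 ⌈2548/171⌉=15
  n=50…59: ⌈2600/171⌉=16 ⌈2652/171⌉=16 ⌈2704/171⌉=16 ⌈2756/171⌉=17 ⌈2808/171⌉=17 ⌈2860/171⌉=17 ⌈2912/171⌉=18 ⌈2964/171⌉=18 ⌈3016/171⌉=18 ⌈3068/171⌉=18
  n=60…69: ⌈3120/171⌉=19 ⌈3172/171⌉=19 ⌈3224/171⌉=19 ⌈3276/171⌉=20 ⌈3328/171⌉=20 ⌈3380/171⌉=20 ⌈3432/171⌉=21 ⌈3484/171⌉=21 ⌈3536/171⌉=21 ⌈3588/171⌉=21
  n=70…79: ⌈3640/171⌉=22 ⌈3692/171⌉=22 ⌈3744/171⌉=22 ⌈3796/171⌉=23 ⌈3848/171⌉=23 ⌈3900/171⌉=23 ⌈3952/171⌉=24 ⌈4004/171⌉=24 ⌈4056/171⌉=24 ⌈4108/171⌉=25
  n=80…89: ⌈4160/171⌉=25 ⌈4212/171⌉=25 ⌈4264/171⌉=25 ⌈4316/171⌉=26 ⌈4368/171⌉=26 ⌈4420/171⌉=26 ⌈4472/171⌉=27 ⌈4524/171⌉=27 ⌈4576/171⌉=27 ⌈4628/171⌉=28
  n=90…99: ⌈4680/171⌉=28 ⌈4732/171⌉=28 ⌈4784/171⌉=28 ⌈4836/171⌉=29 ⌈4888/171⌉=29 ⌈4940/171⌉=29 ⌈4992/171⌉=30 ⌈5044/171⌉=30 ⌈5096/171⌉=30 ⌈5148/171⌉=31
  n=100…109: ⌈5200/171⌉=31 ⌈5252/171⌉=31 ⌈5304/171⌉=32 ⌈5356/171⌉=32 ⌈5408/171⌉=32 ⌈5460/171⌉=32 ⌈5512/171⌉=33 ⌈5564/171⌉=33 ⌈5616/171⌉=33 ⌈5668/171⌉=34
  n=110…119: ⌈5720/171⌉=34 ⌈5772/171⌉=34 ⌈5824/171⌉=35 ⌈5876/171⌉=35 ⌈5928/171⌉=35 ⌈5980/171⌉=35 ⌈6032/171⌉=36 ⌈6084/171⌉=36 ⌈6136/171⌉=36 ⌈6188/171⌉=37
  n=120…127: ⌈6240/171⌉=37 ⌈6292/171⌉=37 ⌈6344/171⌉=38 ⌈6396/171⌉=38 ⌈6448/171⌉=38 ⌈6500/171⌉=39 ⌈6552/171⌉=39 ⌈6604/171⌉=39
s_n = t_(n+1) − t_n for n = 0 … 126 gives
prefix = 1001001001000100100100010010010010001001001000100100100100010010010001001001001000100100100010010010010001001001000100100100100
slide a length-8 window over [0..7] … [119..126] (120 windows); first occurrence of each distinct factor:
  [  0..  7] 10010010
  [  1..  8] 00100100
  [  2..  9] 01001001
  [  5.. 12] 01001000
  [  6.. 13] 10010001
  [  7.. 14] 00100010
  [  8.. 15] 01000100
  [  9.. 16] 10001001
  [ 10.. 17] 00010010
  (the other 111 windows repeat one of these)
distinct factors: {00010010, 00100010, 00100100, 01000100, 01001000, 01001001, 10001001, 10010001, 10010010}
count = 9  (Sturmian bound for length 8 is 9)

9


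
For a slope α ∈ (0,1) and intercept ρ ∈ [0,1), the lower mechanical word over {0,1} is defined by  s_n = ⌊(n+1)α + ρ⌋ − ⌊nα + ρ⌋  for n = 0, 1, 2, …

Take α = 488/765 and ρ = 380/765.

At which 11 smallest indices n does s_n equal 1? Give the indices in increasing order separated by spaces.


n=0: ⌊868/765⌋−⌊380/765⌋ = 1−0 = 1  ← one
n=1: ⌊1356/765⌋−⌊868/765⌋ = 1−1 = 0
n=2: ⌊1844/765⌋−⌊1356/765⌋ = 2−1 = 1  ← one
n=3: ⌊2332/765⌋−⌊1844/765⌋ = 3−2 = 1  ← one
n=4: ⌊2820/765⌋−⌊2332/765⌋ = 3−3 = 0
n=5: ⌊3308/765⌋−⌊2820/765⌋ = 4−3 = 1  ← one
n=6: ⌊3796/765⌋−⌊3308/765⌋ = 4−4 = 0
n=7: ⌊4284/765⌋−⌊3796/765⌋ = 5−4 = 1  ← one
n=8: ⌊4772/765⌋−⌊4284/765⌋ = 6−5 = 1  ← one
n=9: ⌊5260/765⌋−⌊4772/765⌋ = 6−6 = 0
n=10: ⌊5748/765⌋−⌊5260/765⌋ = 7−6 = 1  ← one
n=11: ⌊6236/765⌋−⌊5748/765⌋ = 8−7 = 1  ← one
n=12: ⌊6724/765⌋−⌊6236/765⌋ = 8−8 = 0
n=13: ⌊7212/765⌋−⌊6724/765⌋ = 9−8 = 1  ← one
n=14: ⌊7700/765⌋−⌊7212/765⌋ = 10−9 = 1  ← one
n=15: ⌊8188/765⌋−⌊7700/765⌋ = 10−10 = 0
n=16: ⌊8676/765⌋−⌊8188/765⌋ = 11−10 = 1  ← one
positions of the first 11 ones: 0 2 3 5 7 8 10 11 13 14 16

0 2 3 5 7 8 10 11 13 14 16


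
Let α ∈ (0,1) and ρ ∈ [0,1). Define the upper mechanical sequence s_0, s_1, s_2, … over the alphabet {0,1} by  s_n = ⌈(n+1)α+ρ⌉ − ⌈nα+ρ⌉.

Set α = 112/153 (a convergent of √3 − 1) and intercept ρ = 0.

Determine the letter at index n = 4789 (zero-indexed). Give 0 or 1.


(n+1)α + ρ = (4790·112) / 153 = 536480/153
nα + ρ     = (4789·112) / 153 = 536368/153
⌈536480/153⌉ = 3507,  ⌈536368/153⌉ = 3506
s_{4789} = 3507 − 3506 = 1

1


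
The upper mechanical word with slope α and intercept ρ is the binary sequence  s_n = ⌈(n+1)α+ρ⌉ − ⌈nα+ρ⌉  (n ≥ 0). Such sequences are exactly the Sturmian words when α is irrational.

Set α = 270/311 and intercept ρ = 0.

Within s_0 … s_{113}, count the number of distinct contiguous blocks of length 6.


t_n = ⌈(n·270)/311⌉ for n = 0 … 114:
  n=0…9: ⌈0/311⌉=0 ⌈270/311⌉=1 ⌈540/311⌉=2 ⌈810/311⌉=3 ⌈1080/311⌉=4 ⌈1350/311⌉=5 ⌈1620/311⌉=6 ⌈1890/311⌉=7 ⌈2160/311⌉=7 ⌈2430/311⌉=8
  n=10…19: ⌈2700/311⌉=9 ⌈2970/311⌉=10 ⌈3240/311⌉=11 ⌈3510/311⌉=12 ⌈3780/311⌉=13 ⌈4050/311⌉=14 ⌈4320/311⌉=14 ⌈4590/311⌉=15 ⌈4860/311⌉=16 ⌈5130/311⌉=17
  n=20…29: ⌈5400/311⌉=18 ⌈5670/311⌉=19 ⌈5940/311⌉=20 ⌈6210/311⌉=20 ⌈6480/311⌉=21 ⌈6750/311⌉=22 ⌈7020/311⌉=23 ⌈7290/311⌉=24 ⌈7560/311⌉=25 ⌈7830/311⌉=26
  n=30…39: ⌈8100/311⌉=27 ⌈8370/311⌉=27 ⌈8640/311⌉=28 ⌈8910/311⌉=29 ⌈9180/311⌉=30 ⌈9450/311⌉=31 ⌈9720/311⌉=32 ⌈9990/311⌉=33 ⌈10260/311⌉=33 ⌈10530/311⌉=34
  n=40…49: ⌈10800/311⌉=35 ⌈11070/311⌉=36 ⌈11340/311⌉=37 ⌈11610/311⌉=38 ⌈11880/311⌉=39 ⌈12150/311⌉=40 ⌈12420/311⌉=40 ⌈12690/311⌉=41 ⌈12960/311⌉=42 ⌈13230/311⌉=43
  n=50…59: ⌈13500/311⌉=44 ⌈13770/311⌉=45 ⌈14040/311⌉=46 ⌈14310/311⌉=47 ⌈14580/311⌉=47 ⌈14850/311⌉=48 ⌈15120/311⌉=49 ⌈15390/311⌉=50 ⌈15660/311⌉=51 ⌈15930/311⌉=52
  n=60…69: ⌈16200/311⌉=53 ⌈16470/311⌉=53 ⌈16740/311⌉=54 ⌈17010/311⌉=55 ⌈17280/311⌉=56 ⌈17550/311⌉=57 ⌈17820/311⌉=58 ⌈18090/311⌉=59 ⌈18360/311⌉=60 ⌈18630/311⌉=60
  n=70…79: ⌈18900/311⌉=61 ⌈19170/311⌉=62 ⌈19440/311⌉=63 ⌈19710/311⌉=64 ⌈19980/311⌉=65 ⌈20250/311⌉=66 ⌈20520/311⌉=66 ⌈20790/311⌉=67 ⌈21060/311⌉=68 ⌈21330/311⌉=69
  n=80…89: ⌈21600/311⌉=70 ⌈21870/311⌉=71 ⌈22140/311⌉=72 ⌈22410/311⌉=73 ⌈22680/311⌉=73 ⌈22950/311⌉=74 ⌈23220/311⌉=75 ⌈23490/311⌉=76 ⌈23760/311⌉=77 ⌈24030/311⌉=78
  n=90…99: ⌈24300/311⌉=79 ⌈24570/311⌉=80 ⌈24840/311⌉=80 ⌈25110/311⌉=81 ⌈25380/311⌉=82 ⌈25650/311⌉=83 ⌈25920/311⌉=84 ⌈26190/311⌉=85 ⌈26460/311⌉=86 ⌈26730/311⌉=86
  n=100…109: ⌈27000/311⌉=87 ⌈27270/311⌉=88 ⌈27540/311⌉=89 ⌈27810/311⌉=90 ⌈28080/311⌉=91 ⌈28350/311⌉=92 ⌈28620/311⌉=93 ⌈28890/311⌉=93 ⌈29160/311⌉=94 ⌈29430/311⌉=95
  n=110…114: ⌈29700/311⌉=96 ⌈29970/311⌉=97 ⌈30240/311⌉=98 ⌈30510/311⌉=99 ⌈30780/311⌉=99
s_n = t_(n+1) − t_n for n = 0 … 113 gives
prefix = 111111101111111011111101111111011111101111111011111110111111011111110111111011111110111111101111110111111101111110
slide a length-6 window over [0..5] … [108..113] (109 windows); first occurrence of each distinct factor:
  [  0..  5] 111111
  [  2..  7] 111110
  [  3..  8] 111101
  [  4..  9] 111011
  [  5.. 10] 110111
  [  6.. 11] 101111
  [  7.. 12] 011111
  (the other 102 windows repeat one of these)
distinct factors: {011111, 101111, 110111, 111011, 111101, 111110, 111111}
count = 7  (Sturmian bound for length 6 is 7)

7


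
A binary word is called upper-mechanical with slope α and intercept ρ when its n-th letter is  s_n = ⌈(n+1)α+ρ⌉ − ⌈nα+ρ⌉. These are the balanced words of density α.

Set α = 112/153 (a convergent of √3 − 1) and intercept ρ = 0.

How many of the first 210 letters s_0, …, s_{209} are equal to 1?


154

#1s = Σ_{n=0}^{209} s_n = Σ_{n=0}^{209} (⌈(n+1)α+ρ⌉ − ⌈nα+ρ⌉)
the sum telescopes: every ⌈nα+ρ⌉ with 0 < n < 210 appears once with + and once with −, leaving ⌈210α+ρ⌉ − ⌈0·α+ρ⌉
210α + ρ = (210·112) / 153 = 23520/153
ρ = 0/153
⌈23520/153⌉ = 154,  ⌈0/153⌉ = 0
#1s = 154 − 0 = 154


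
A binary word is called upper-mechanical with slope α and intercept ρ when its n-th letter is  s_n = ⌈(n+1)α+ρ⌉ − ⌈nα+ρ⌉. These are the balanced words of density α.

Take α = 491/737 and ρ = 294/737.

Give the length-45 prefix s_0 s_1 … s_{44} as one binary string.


n=0: ⌈(1·491+294)/737⌉ − ⌈(0·491+294)/737⌉ = ⌈785/737⌉ − ⌈294/737⌉ = 2 − 1 = 1
n=1: ⌈(2·491+294)/737⌉ − ⌈(1·491+294)/737⌉ = ⌈1276/737⌉ − ⌈785/737⌉ = 2 − 2 = 0
n=2: ⌈(3·491+294)/737⌉ − ⌈(2·491+294)/737⌉ = ⌈1767/737⌉ − ⌈1276/737⌉ = 3 − 2 = 1
n=3: ⌈(4·491+294)/737⌉ − ⌈(3·491+294)/737⌉ = ⌈2258/737⌉ − ⌈1767/737⌉ = 4 − 3 = 1
n=4: ⌈(5·491+294)/737⌉ − ⌈(4·491+294)/737⌉ = ⌈2749/737⌉ − ⌈2258/737⌉ = 4 − 4 = 0
n=5: ⌈(6·491+294)/737⌉ − ⌈(5·491+294)/737⌉ = ⌈3240/737⌉ − ⌈2749/737⌉ = 5 − 4 = 1
n=6: ⌈(7·491+294)/737⌉ − ⌈(6·491+294)/737⌉ = ⌈3731/737⌉ − ⌈3240/737⌉ = 6 − 5 = 1
n=7: ⌈(8·491+294)/737⌉ − ⌈(7·491+294)/737⌉ = ⌈4222/737⌉ − ⌈3731/737⌉ = 6 − 6 = 0
n=8: ⌈(9·491+294)/737⌉ − ⌈(8·491+294)/737⌉ = ⌈4713/737⌉ − ⌈4222/737⌉ = 7 − 6 = 1
n=9: ⌈(10·491+294)/737⌉ − ⌈(9·491+294)/737⌉ = ⌈5204/737⌉ − ⌈4713/737⌉ = 8 − 7 = 1
n=10: ⌈(11·491+294)/737⌉ − ⌈(10·491+294)/737⌉ = ⌈5695/737⌉ − ⌈5204/737⌉ = 8 − 8 = 0
n=11: ⌈(12·491+294)/737⌉ − ⌈(11·491+294)/737⌉ = ⌈6186/737⌉ − ⌈5695/737⌉ = 9 − 8 = 1
n=12: ⌈(13·491+294)/737⌉ − ⌈(12·491+294)/737⌉ = ⌈6677/737⌉ − ⌈6186/737⌉ = 10 − 9 = 1
n=13: ⌈(14·491+294)/737⌉ − ⌈(13·491+294)/737⌉ = ⌈7168/737⌉ − ⌈6677/737⌉ = 10 − 10 = 0
n=14: ⌈(15·491+294)/737⌉ − ⌈(14·491+294)/737⌉ = ⌈7659/737⌉ − ⌈7168/737⌉ = 11 − 10 = 1
n=15: ⌈(16·491+294)/737⌉ − ⌈(15·491+294)/737⌉ = ⌈8150/737⌉ − ⌈7659/737⌉ = 12 − 11 = 1
n=16: ⌈(17·491+294)/737⌉ − ⌈(16·491+294)/737⌉ = ⌈8641/737⌉ − ⌈8150/737⌉ = 12 − 12 = 0
n=17: ⌈(18·491+294)/737⌉ − ⌈(17·491+294)/737⌉ = ⌈9132/737⌉ − ⌈8641/737⌉ = 13 − 12 = 1
n=18: ⌈(19·491+294)/737⌉ − ⌈(18·491+294)/737⌉ = ⌈9623/737⌉ − ⌈9132/737⌉ = 14 − 13 = 1
n=19: ⌈(20·491+294)/737⌉ − ⌈(19·491+294)/737⌉ = ⌈10114/737⌉ − ⌈9623/737⌉ = 14 − 14 = 0
n=20: ⌈(21·491+294)/737⌉ − ⌈(20·491+294)/737⌉ = ⌈10605/737⌉ − ⌈10114/737⌉ = 15 − 14 = 1
n=21: ⌈(22·491+294)/737⌉ − ⌈(21·491+294)/737⌉ = ⌈11096/737⌉ − ⌈10605/737⌉ = 16 − 15 = 1
n=22: ⌈(23·491+294)/737⌉ − ⌈(22·491+294)/737⌉ = ⌈11587/737⌉ − ⌈11096/737⌉ = 16 − 16 = 0
n=23: ⌈(24·491+294)/737⌉ − ⌈(23·491+294)/737⌉ = ⌈12078/737⌉ − ⌈11587/737⌉ = 17 − 16 = 1
n=24: ⌈(25·491+294)/737⌉ − ⌈(24·491+294)/737⌉ = ⌈12569/737⌉ − ⌈12078/737⌉ = 18 − 17 = 1
n=25: ⌈(26·491+294)/737⌉ − ⌈(25·491+294)/737⌉ = ⌈13060/737⌉ − ⌈12569/737⌉ = 18 − 18 = 0
n=26: ⌈(27·491+294)/737⌉ − ⌈(26·491+294)/737⌉ = ⌈13551/737⌉ − ⌈13060/737⌉ = 19 − 18 = 1
n=27: ⌈(28·491+294)/737⌉ − ⌈(27·491+294)/737⌉ = ⌈14042/737⌉ − ⌈13551/737⌉ = 20 − 19 = 1
n=28: ⌈(29·491+294)/737⌉ − ⌈(28·491+294)/737⌉ = ⌈14533/737⌉ − ⌈14042/737⌉ = 20 − 20 = 0
n=29: ⌈(30·491+294)/737⌉ − ⌈(29·491+294)/737⌉ = ⌈15024/737⌉ − ⌈14533/737⌉ = 21 − 20 = 1
n=30: ⌈(31·491+294)/737⌉ − ⌈(30·491+294)/737⌉ = ⌈15515/737⌉ − ⌈15024/737⌉ = 22 − 21 = 1
n=31: ⌈(32·491+294)/737⌉ − ⌈(31·491+294)/737⌉ = ⌈16006/737⌉ − ⌈15515/737⌉ = 22 − 22 = 0
n=32: ⌈(33·491+294)/737⌉ − ⌈(32·491+294)/737⌉ = ⌈16497/737⌉ − ⌈16006/737⌉ = 23 − 22 = 1
n=33: ⌈(34·491+294)/737⌉ − ⌈(33·491+294)/737⌉ = ⌈16988/737⌉ − ⌈16497/737⌉ = 24 − 23 = 1
n=34: ⌈(35·491+294)/737⌉ − ⌈(34·491+294)/737⌉ = ⌈17479/737⌉ − ⌈16988/737⌉ = 24 − 24 = 0
n=35: ⌈(36·491+294)/737⌉ − ⌈(35·491+294)/737⌉ = ⌈17970/737⌉ − ⌈17479/737⌉ = 25 − 24 = 1
n=36: ⌈(37·491+294)/737⌉ − ⌈(36·491+294)/737⌉ = ⌈18461/737⌉ − ⌈17970/737⌉ = 26 − 25 = 1
n=37: ⌈(38·491+294)/737⌉ − ⌈(37·491+294)/737⌉ = ⌈18952/737⌉ − ⌈18461/737⌉ = 26 − 26 = 0
n=38: ⌈(39·491+294)/737⌉ − ⌈(38·491+294)/737⌉ = ⌈19443/737⌉ − ⌈18952/737⌉ = 27 − 26 = 1
n=39: ⌈(40·491+294)/737⌉ − ⌈(39·491+294)/737⌉ = ⌈19934/737⌉ − ⌈19443/737⌉ = 28 − 27 = 1
n=40: ⌈(41·491+294)/737⌉ − ⌈(40·491+294)/737⌉ = ⌈20425/737⌉ − ⌈19934/737⌉ = 28 − 28 = 0
n=41: ⌈(42·491+294)/737⌉ − ⌈(41·491+294)/737⌉ = ⌈20916/737⌉ − ⌈20425/737⌉ = 29 − 28 = 1
n=42: ⌈(43·491+294)/737⌉ − ⌈(42·491+294)/737⌉ = ⌈21407/737⌉ − ⌈20916/737⌉ = 30 − 29 = 1
n=43: ⌈(44·491+294)/737⌉ − ⌈(43·491+294)/737⌉ = ⌈21898/737⌉ − ⌈21407/737⌉ = 30 − 30 = 0
n=44: ⌈(45·491+294)/737⌉ − ⌈(44·491+294)/737⌉ = ⌈22389/737⌉ − ⌈21898/737⌉ = 31 − 30 = 1

101101101101101101101101101101101101101101101


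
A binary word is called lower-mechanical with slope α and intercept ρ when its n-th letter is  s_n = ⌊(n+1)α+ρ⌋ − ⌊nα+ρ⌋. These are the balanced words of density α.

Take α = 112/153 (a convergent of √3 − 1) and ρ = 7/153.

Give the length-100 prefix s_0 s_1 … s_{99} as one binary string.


0110111011101110110111011101110110111011101101110111011101101110111011101101110111011101101110111011

n=0: ⌊(1·112+7)/153⌋ − ⌊(0·112+7)/153⌋ = ⌊119/153⌋ − ⌊7/153⌋ = 0 − 0 = 0
n=1: ⌊(2·112+7)/153⌋ − ⌊(1·112+7)/153⌋ = ⌊231/153⌋ − ⌊119/153⌋ = 1 − 0 = 1
n=2: ⌊(3·112+7)/153⌋ − ⌊(2·112+7)/153⌋ = ⌊343/153⌋ − ⌊231/153⌋ = 2 − 1 = 1
n=3: ⌊(4·112+7)/153⌋ − ⌊(3·112+7)/153⌋ = ⌊455/153⌋ − ⌊343/153⌋ = 2 − 2 = 0
n=4: ⌊(5·112+7)/153⌋ − ⌊(4·112+7)/153⌋ = ⌊567/153⌋ − ⌊455/153⌋ = 3 − 2 = 1
n=5: ⌊(6·112+7)/153⌋ − ⌊(5·112+7)/153⌋ = ⌊679/153⌋ − ⌊567/153⌋ = 4 − 3 = 1
n=6: ⌊(7·112+7)/153⌋ − ⌊(6·112+7)/153⌋ = ⌊791/153⌋ − ⌊679/153⌋ = 5 − 4 = 1
n=7: ⌊(8·112+7)/153⌋ − ⌊(7·112+7)/153⌋ = ⌊903/153⌋ − ⌊791/153⌋ = 5 − 5 = 0
n=8: ⌊(9·112+7)/153⌋ − ⌊(8·112+7)/153⌋ = ⌊1015/153⌋ − ⌊903/153⌋ = 6 − 5 = 1
n=9: ⌊(10·112+7)/153⌋ − ⌊(9·112+7)/153⌋ = ⌊1127/153⌋ − ⌊1015/153⌋ = 7 − 6 = 1
n=10: ⌊(11·112+7)/153⌋ − ⌊(10·112+7)/153⌋ = ⌊1239/153⌋ − ⌊1127/153⌋ = 8 − 7 = 1
n=11: ⌊(12·112+7)/153⌋ − ⌊(11·112+7)/153⌋ = ⌊1351/153⌋ − ⌊1239/153⌋ = 8 − 8 = 0
n=12: ⌊(13·112+7)/153⌋ − ⌊(12·112+7)/153⌋ = ⌊1463/153⌋ − ⌊1351/153⌋ = 9 − 8 = 1
n=13: ⌊(14·112+7)/153⌋ − ⌊(13·112+7)/153⌋ = ⌊1575/153⌋ − ⌊1463/153⌋ = 10 − 9 = 1
n=14: ⌊(15·112+7)/153⌋ − ⌊(14·112+7)/153⌋ = ⌊1687/153⌋ − ⌊1575/153⌋ = 11 − 10 = 1
n=15: ⌊(16·112+7)/153⌋ − ⌊(15·112+7)/153⌋ = ⌊1799/153⌋ − ⌊1687/153⌋ = 11 − 11 = 0
n=16: ⌊(17·112+7)/153⌋ − ⌊(16·112+7)/153⌋ = ⌊1911/153⌋ − ⌊1799/153⌋ = 12 − 11 = 1
n=17: ⌊(18·112+7)/153⌋ − ⌊(17·112+7)/153⌋ = ⌊2023/153⌋ − ⌊1911/153⌋ = 13 − 12 = 1
n=18: ⌊(19·112+7)/153⌋ − ⌊(18·112+7)/153⌋ = ⌊2135/153⌋ − ⌊2023/153⌋ = 13 − 13 = 0
n=19: ⌊(20·112+7)/153⌋ − ⌊(19·112+7)/153⌋ = ⌊2247/153⌋ − ⌊2135/153⌋ = 14 − 13 = 1
n=20: ⌊(21·112+7)/153⌋ − ⌊(20·112+7)/153⌋ = ⌊2359/153⌋ − ⌊2247/153⌋ = 15 − 14 = 1
n=21: ⌊(22·112+7)/153⌋ − ⌊(21·112+7)/153⌋ = ⌊2471/153⌋ − ⌊2359/153⌋ = 16 − 15 = 1
n=22: ⌊(23·112+7)/153⌋ − ⌊(22·112+7)/153⌋ = ⌊2583/153⌋ − ⌊2471/153⌋ = 16 − 16 = 0
n=23: ⌊(24·112+7)/153⌋ − ⌊(23·112+7)/153⌋ = ⌊2695/153⌋ − ⌊2583/153⌋ = 17 − 16 = 1
n=24: ⌊(25·112+7)/153⌋ − ⌊(24·112+7)/153⌋ = ⌊2807/153⌋ − ⌊2695/153⌋ = 18 − 17 = 1
n=25: ⌊(26·112+7)/153⌋ − ⌊(25·112+7)/153⌋ = ⌊2919/153⌋ − ⌊2807/153⌋ = 19 − 18 = 1
n=26: ⌊(27·112+7)/153⌋ − ⌊(26·112+7)/153⌋ = ⌊3031/153⌋ − ⌊2919/153⌋ = 19 − 19 = 0
n=27: ⌊(28·112+7)/153⌋ − ⌊(27·112+7)/153⌋ = ⌊3143/153⌋ − ⌊3031/153⌋ = 20 − 19 = 1
n=28: ⌊(29·112+7)/153⌋ − ⌊(28·112+7)/153⌋ = ⌊3255/153⌋ − ⌊3143/153⌋ = 21 − 20 = 1
n=29: ⌊(30·112+7)/153⌋ − ⌊(29·112+7)/153⌋ = ⌊3367/153⌋ − ⌊3255/153⌋ = 22 − 21 = 1
n=30: ⌊(31·112+7)/153⌋ − ⌊(30·112+7)/153⌋ = ⌊3479/153⌋ − ⌊3367/153⌋ = 22 − 22 = 0
n=31: ⌊(32·112+7)/153⌋ − ⌊(31·112+7)/153⌋ = ⌊3591/153⌋ − ⌊3479/153⌋ = 23 − 22 = 1
n=32: ⌊(33·112+7)/153⌋ − ⌊(32·112+7)/153⌋ = ⌊3703/153⌋ − ⌊3591/153⌋ = 24 − 23 = 1
n=33: ⌊(34·112+7)/153⌋ − ⌊(33·112+7)/153⌋ = ⌊3815/153⌋ − ⌊3703/153⌋ = 24 − 24 = 0
n=34: ⌊(35·112+7)/153⌋ − ⌊(34·112+7)/153⌋ = ⌊3927/153⌋ − ⌊3815/153⌋ = 25 − 24 = 1
n=35: ⌊(36·112+7)/153⌋ − ⌊(35·112+7)/153⌋ = ⌊4039/153⌋ − ⌊3927/153⌋ = 26 − 25 = 1
n=36: ⌊(37·112+7)/153⌋ − ⌊(36·112+7)/153⌋ = ⌊4151/153⌋ − ⌊4039/153⌋ = 27 − 26 = 1
n=37: ⌊(38·112+7)/153⌋ − ⌊(37·112+7)/153⌋ = ⌊4263/153⌋ − ⌊4151/153⌋ = 27 − 27 = 0
n=38: ⌊(39·112+7)/153⌋ − ⌊(38·112+7)/153⌋ = ⌊4375/153⌋ − ⌊4263/153⌋ = 28 − 27 = 1
n=39: ⌊(40·112+7)/153⌋ − ⌊(39·112+7)/153⌋ = ⌊4487/153⌋ − ⌊4375/153⌋ = 29 − 28 = 1
n=40: ⌊(41·112+7)/153⌋ − ⌊(40·112+7)/153⌋ = ⌊4599/153⌋ − ⌊4487/153⌋ = 30 − 29 = 1
n=41: ⌊(42·112+7)/153⌋ − ⌊(41·112+7)/153⌋ = ⌊4711/153⌋ − ⌊4599/153⌋ = 30 − 30 = 0
n=42: ⌊(43·112+7)/153⌋ − ⌊(42·112+7)/153⌋ = ⌊4823/153⌋ − ⌊4711/153⌋ = 31 − 30 = 1
n=43: ⌊(44·112+7)/153⌋ − ⌊(43·112+7)/153⌋ = ⌊4935/153⌋ − ⌊4823/153⌋ = 32 − 31 = 1
n=44: ⌊(45·112+7)/153⌋ − ⌊(44·112+7)/153⌋ = ⌊5047/153⌋ − ⌊4935/153⌋ = 32 − 32 = 0
n=45: ⌊(46·112+7)/153⌋ − ⌊(45·112+7)/153⌋ = ⌊5159/153⌋ − ⌊5047/153⌋ = 33 − 32 = 1
n=46: ⌊(47·112+7)/153⌋ − ⌊(46·112+7)/153⌋ = ⌊5271/153⌋ − ⌊5159/153⌋ = 34 − 33 = 1
n=47: ⌊(48·112+7)/153⌋ − ⌊(47·112+7)/153⌋ = ⌊5383/153⌋ − ⌊5271/153⌋ = 35 − 34 = 1
n=48: ⌊(49·112+7)/153⌋ − ⌊(48·112+7)/153⌋ = ⌊5495/153⌋ − ⌊5383/153⌋ = 35 − 35 = 0
n=49: ⌊(50·112+7)/153⌋ − ⌊(49·112+7)/153⌋ = ⌊5607/153⌋ − ⌊5495/153⌋ = 36 − 35 = 1
n=50: ⌊(51·112+7)/153⌋ − ⌊(50·112+7)/153⌋ = ⌊5719/153⌋ − ⌊5607/153⌋ = 37 − 36 = 1
n=51: ⌊(52·112+7)/153⌋ − ⌊(51·112+7)/153⌋ = ⌊5831/153⌋ − ⌊5719/153⌋ = 38 − 37 = 1
n=52: ⌊(53·112+7)/153⌋ − ⌊(52·112+7)/153⌋ = ⌊5943/153⌋ − ⌊5831/153⌋ = 38 − 38 = 0
n=53: ⌊(54·112+7)/153⌋ − ⌊(53·112+7)/153⌋ = ⌊6055/153⌋ − ⌊5943/153⌋ = 39 − 38 = 1
n=54: ⌊(55·112+7)/153⌋ − ⌊(54·112+7)/153⌋ = ⌊6167/153⌋ − ⌊6055/153⌋ = 40 − 39 = 1
n=55: ⌊(56·112+7)/153⌋ − ⌊(55·112+7)/153⌋ = ⌊6279/153⌋ − ⌊6167/153⌋ = 41 − 40 = 1
n=56: ⌊(57·112+7)/153⌋ − ⌊(56·112+7)/153⌋ = ⌊6391/153⌋ − ⌊6279/153⌋ = 41 − 41 = 0
n=57: ⌊(58·112+7)/153⌋ − ⌊(57·112+7)/153⌋ = ⌊6503/153⌋ − ⌊6391/153⌋ = 42 − 41 = 1
n=58: ⌊(59·112+7)/153⌋ − ⌊(58·112+7)/153⌋ = ⌊6615/153⌋ − ⌊6503/153⌋ = 43 − 42 = 1
n=59: ⌊(60·112+7)/153⌋ − ⌊(59·112+7)/153⌋ = ⌊6727/153⌋ − ⌊6615/153⌋ = 43 − 43 = 0
n=60: ⌊(61·112+7)/153⌋ − ⌊(60·112+7)/153⌋ = ⌊6839/153⌋ − ⌊6727/153⌋ = 44 − 43 = 1
n=61: ⌊(62·112+7)/153⌋ − ⌊(61·112+7)/153⌋ = ⌊6951/153⌋ − ⌊6839/153⌋ = 45 − 44 = 1
n=62: ⌊(63·112+7)/153⌋ − ⌊(62·112+7)/153⌋ = ⌊7063/153⌋ − ⌊6951/153⌋ = 46 − 45 = 1
n=63: ⌊(64·112+7)/153⌋ − ⌊(63·112+7)/153⌋ = ⌊7175/153⌋ − ⌊7063/153⌋ = 46 − 46 = 0
n=64: ⌊(65·112+7)/153⌋ − ⌊(64·112+7)/153⌋ = ⌊7287/153⌋ − ⌊7175/153⌋ = 47 − 46 = 1
n=65: ⌊(66·112+7)/153⌋ − ⌊(65·112+7)/153⌋ = ⌊7399/153⌋ − ⌊7287/153⌋ = 48 − 47 = 1
n=66: ⌊(67·112+7)/153⌋ − ⌊(66·112+7)/153⌋ = ⌊7511/153⌋ − ⌊7399/153⌋ = 49 − 48 = 1
n=67: ⌊(68·112+7)/153⌋ − ⌊(67·112+7)/153⌋ = ⌊7623/153⌋ − ⌊7511/153⌋ = 49 − 49 = 0
n=68: ⌊(69·112+7)/153⌋ − ⌊(68·112+7)/153⌋ = ⌊7735/153⌋ − ⌊7623/153⌋ = 50 − 49 = 1
n=69: ⌊(70·112+7)/153⌋ − ⌊(69·112+7)/153⌋ = ⌊7847/153⌋ − ⌊7735/153⌋ = 51 − 50 = 1
n=70: ⌊(71·112+7)/153⌋ − ⌊(70·112+7)/153⌋ = ⌊7959/153⌋ − ⌊7847/153⌋ = 52 − 51 = 1
n=71: ⌊(72·112+7)/153⌋ − ⌊(71·112+7)/153⌋ = ⌊8071/153⌋ − ⌊7959/153⌋ = 52 − 52 = 0
n=72: ⌊(73·112+7)/153⌋ − ⌊(72·112+7)/153⌋ = ⌊8183/153⌋ − ⌊8071/153⌋ = 53 − 52 = 1
n=73: ⌊(74·112+7)/153⌋ − ⌊(73·112+7)/153⌋ = ⌊8295/153⌋ − ⌊8183/153⌋ = 54 − 53 = 1
n=74: ⌊(75·112+7)/153⌋ − ⌊(74·112+7)/153⌋ = ⌊8407/153⌋ − ⌊8295/153⌋ = 54 − 54 = 0
n=75: ⌊(76·112+7)/153⌋ − ⌊(75·112+7)/153⌋ = ⌊8519/153⌋ − ⌊8407/153⌋ = 55 − 54 = 1
n=76: ⌊(77·112+7)/153⌋ − ⌊(76·112+7)/153⌋ = ⌊8631/153⌋ − ⌊8519/153⌋ = 56 − 55 = 1
n=77: ⌊(78·112+7)/153⌋ − ⌊(77·112+7)/153⌋ = ⌊8743/153⌋ − ⌊8631/153⌋ = 57 − 56 = 1
n=78: ⌊(79·112+7)/153⌋ − ⌊(78·112+7)/153⌋ = ⌊8855/153⌋ − ⌊8743/153⌋ = 57 − 57 = 0
n=79: ⌊(80·112+7)/153⌋ − ⌊(79·112+7)/153⌋ = ⌊8967/153⌋ − ⌊8855/153⌋ = 58 − 57 = 1
n=80: ⌊(81·112+7)/153⌋ − ⌊(80·112+7)/153⌋ = ⌊9079/153⌋ − ⌊8967/153⌋ = 59 − 58 = 1
n=81: ⌊(82·112+7)/153⌋ − ⌊(81·112+7)/153⌋ = ⌊9191/153⌋ − ⌊9079/153⌋ = 60 − 59 = 1
n=82: ⌊(83·112+7)/153⌋ − ⌊(82·112+7)/153⌋ = ⌊9303/153⌋ − ⌊9191/153⌋ = 60 − 60 = 0
n=83: ⌊(84·112+7)/153⌋ − ⌊(83·112+7)/153⌋ = ⌊9415/153⌋ − ⌊9303/153⌋ = 61 − 60 = 1
n=84: ⌊(85·112+7)/153⌋ − ⌊(84·112+7)/153⌋ = ⌊9527/153⌋ − ⌊9415/153⌋ = 62 − 61 = 1
n=85: ⌊(86·112+7)/153⌋ − ⌊(85·112+7)/153⌋ = ⌊9639/153⌋ − ⌊9527/153⌋ = 63 − 62 = 1
n=86: ⌊(87·112+7)/153⌋ − ⌊(86·112+7)/153⌋ = ⌊9751/153⌋ − ⌊9639/153⌋ = 63 − 63 = 0
n=87: ⌊(88·112+7)/153⌋ − ⌊(87·112+7)/153⌋ = ⌊9863/153⌋ − ⌊9751/153⌋ = 64 − 63 = 1
n=88: ⌊(89·112+7)/153⌋ − ⌊(88·112+7)/153⌋ = ⌊9975/153⌋ − ⌊9863/153⌋ = 65 − 64 = 1
n=89: ⌊(90·112+7)/153⌋ − ⌊(89·112+7)/153⌋ = ⌊10087/153⌋ − ⌊9975/153⌋ = 65 − 65 = 0
n=90: ⌊(91·112+7)/153⌋ − ⌊(90·112+7)/153⌋ = ⌊10199/153⌋ − ⌊10087/153⌋ = 66 − 65 = 1
n=91: ⌊(92·112+7)/153⌋ − ⌊(91·112+7)/153⌋ = ⌊10311/153⌋ − ⌊10199/153⌋ = 67 − 66 = 1
n=92: ⌊(93·112+7)/153⌋ − ⌊(92·112+7)/153⌋ = ⌊10423/153⌋ − ⌊10311/153⌋ = 68 − 67 = 1
n=93: ⌊(94·112+7)/153⌋ − ⌊(93·112+7)/153⌋ = ⌊10535/153⌋ − ⌊10423/153⌋ = 68 − 68 = 0
n=94: ⌊(95·112+7)/153⌋ − ⌊(94·112+7)/153⌋ = ⌊10647/153⌋ − ⌊10535/153⌋ = 69 − 68 = 1
n=95: ⌊(96·112+7)/153⌋ − ⌊(95·112+7)/153⌋ = ⌊10759/153⌋ − ⌊10647/153⌋ = 70 − 69 = 1
n=96: ⌊(97·112+7)/153⌋ − ⌊(96·112+7)/153⌋ = ⌊10871/153⌋ − ⌊10759/153⌋ = 71 − 70 = 1
n=97: ⌊(98·112+7)/153⌋ − ⌊(97·112+7)/153⌋ = ⌊10983/153⌋ − ⌊10871/153⌋ = 71 − 71 = 0
n=98: ⌊(99·112+7)/153⌋ − ⌊(98·112+7)/153⌋ = ⌊11095/153⌋ − ⌊10983/153⌋ = 72 − 71 = 1
n=99: ⌊(100·112+7)/153⌋ − ⌊(99·112+7)/153⌋ = ⌊11207/153⌋ − ⌊11095/153⌋ = 73 − 72 = 1


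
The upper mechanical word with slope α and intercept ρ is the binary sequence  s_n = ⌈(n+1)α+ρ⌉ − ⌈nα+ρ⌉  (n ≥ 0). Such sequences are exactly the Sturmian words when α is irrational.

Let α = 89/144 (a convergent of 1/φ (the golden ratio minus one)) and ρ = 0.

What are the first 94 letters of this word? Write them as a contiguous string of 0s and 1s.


n=0: ⌈(1·89)/144⌉ − ⌈(0·89)/144⌉ = ⌈89/144⌉ − ⌈0/144⌉ = 1 − 0 = 1
n=1: ⌈(2·89)/144⌉ − ⌈(1·89)/144⌉ = ⌈178/144⌉ − ⌈89/144⌉ = 2 − 1 = 1
n=2: ⌈(3·89)/144⌉ − ⌈(2·89)/144⌉ = ⌈267/144⌉ − ⌈178/144⌉ = 2 − 2 = 0
n=3: ⌈(4·89)/144⌉ − ⌈(3·89)/144⌉ = ⌈356/144⌉ − ⌈267/144⌉ = 3 − 2 = 1
n=4: ⌈(5·89)/144⌉ − ⌈(4·89)/144⌉ = ⌈445/144⌉ − ⌈356/144⌉ = 4 − 3 = 1
n=5: ⌈(6·89)/144⌉ − ⌈(5·89)/144⌉ = ⌈534/144⌉ − ⌈445/144⌉ = 4 − 4 = 0
n=6: ⌈(7·89)/144⌉ − ⌈(6·89)/144⌉ = ⌈623/144⌉ − ⌈534/144⌉ = 5 − 4 = 1
n=7: ⌈(8·89)/144⌉ − ⌈(7·89)/144⌉ = ⌈712/144⌉ − ⌈623/144⌉ = 5 − 5 = 0
n=8: ⌈(9·89)/144⌉ − ⌈(8·89)/144⌉ = ⌈801/144⌉ − ⌈712/144⌉ = 6 − 5 = 1
n=9: ⌈(10·89)/144⌉ − ⌈(9·89)/144⌉ = ⌈890/144⌉ − ⌈801/144⌉ = 7 − 6 = 1
n=10: ⌈(11·89)/144⌉ − ⌈(10·89)/144⌉ = ⌈979/144⌉ − ⌈890/144⌉ = 7 − 7 = 0
n=11: ⌈(12·89)/144⌉ − ⌈(11·89)/144⌉ = ⌈1068/144⌉ − ⌈979/144⌉ = 8 − 7 = 1
n=12: ⌈(13·89)/144⌉ − ⌈(12·89)/144⌉ = ⌈1157/144⌉ − ⌈1068/144⌉ = 9 − 8 = 1
n=13: ⌈(14·89)/144⌉ − ⌈(13·89)/144⌉ = ⌈1246/144⌉ − ⌈1157/144⌉ = 9 − 9 = 0
n=14: ⌈(15·89)/144⌉ − ⌈(14·89)/144⌉ = ⌈1335/144⌉ − ⌈1246/144⌉ = 10 − 9 = 1
n=15: ⌈(16·89)/144⌉ − ⌈(15·89)/144⌉ = ⌈1424/144⌉ − ⌈1335/144⌉ = 10 − 10 = 0
n=16: ⌈(17·89)/144⌉ − ⌈(16·89)/144⌉ = ⌈1513/144⌉ − ⌈1424/144⌉ = 11 − 10 = 1
n=17: ⌈(18·89)/144⌉ − ⌈(17·89)/144⌉ = ⌈1602/144⌉ − ⌈1513/144⌉ = 12 − 11 = 1
n=18: ⌈(19·89)/144⌉ − ⌈(18·89)/144⌉ = ⌈1691/144⌉ − ⌈1602/144⌉ = 12 − 12 = 0
n=19: ⌈(20·89)/144⌉ − ⌈(19·89)/144⌉ = ⌈1780/144⌉ − ⌈1691/144⌉ = 13 − 12 = 1
n=20: ⌈(21·89)/144⌉ − ⌈(20·89)/144⌉ = ⌈1869/144⌉ − ⌈1780/144⌉ = 13 − 13 = 0
n=21: ⌈(22·89)/144⌉ − ⌈(21·89)/144⌉ = ⌈1958/144⌉ − ⌈1869/144⌉ = 14 − 13 = 1
n=22: ⌈(23·89)/144⌉ − ⌈(22·89)/144⌉ = ⌈2047/144⌉ − ⌈1958/144⌉ = 15 − 14 = 1
n=23: ⌈(24·89)/144⌉ − ⌈(23·89)/144⌉ = ⌈2136/144⌉ − ⌈2047/144⌉ = 15 − 15 = 0
n=24: ⌈(25·89)/144⌉ − ⌈(24·89)/144⌉ = ⌈2225/144⌉ − ⌈2136/144⌉ = 16 − 15 = 1
n=25: ⌈(26·89)/144⌉ − ⌈(25·89)/144⌉ = ⌈2314/144⌉ − ⌈2225/144⌉ = 17 − 16 = 1
n=26: ⌈(27·89)/144⌉ − ⌈(26·89)/144⌉ = ⌈2403/144⌉ − ⌈2314/144⌉ = 17 − 17 = 0
n=27: ⌈(28·89)/144⌉ − ⌈(27·89)/144⌉ = ⌈2492/144⌉ − ⌈2403/144⌉ = 18 − 17 = 1
n=28: ⌈(29·89)/144⌉ − ⌈(28·89)/144⌉ = ⌈2581/144⌉ − ⌈2492/144⌉ = 18 − 18 = 0
n=29: ⌈(30·89)/144⌉ − ⌈(29·89)/144⌉ = ⌈2670/144⌉ − ⌈2581/144⌉ = 19 − 18 = 1
n=30: ⌈(31·89)/144⌉ − ⌈(30·89)/144⌉ = ⌈2759/144⌉ − ⌈2670/144⌉ = 20 − 19 = 1
n=31: ⌈(32·89)/144⌉ − ⌈(31·89)/144⌉ = ⌈2848/144⌉ − ⌈2759/144⌉ = 20 − 20 = 0
n=32: ⌈(33·89)/144⌉ − ⌈(32·89)/144⌉ = ⌈2937/144⌉ − ⌈2848/144⌉ = 21 − 20 = 1
n=33: ⌈(34·89)/144⌉ − ⌈(33·89)/144⌉ = ⌈3026/144⌉ − ⌈2937/144⌉ = 22 − 21 = 1
n=34: ⌈(35·89)/144⌉ − ⌈(34·89)/144⌉ = ⌈3115/144⌉ − ⌈3026/144⌉ = 22 − 22 = 0
n=35: ⌈(36·89)/144⌉ − ⌈(35·89)/144⌉ = ⌈3204/144⌉ − ⌈3115/144⌉ = 23 − 22 = 1
n=36: ⌈(37·89)/144⌉ − ⌈(36·89)/144⌉ = ⌈3293/144⌉ − ⌈3204/144⌉ = 23 − 23 = 0
n=37: ⌈(38·89)/144⌉ − ⌈(37·89)/144⌉ = ⌈3382/144⌉ − ⌈3293/144⌉ = 24 − 23 = 1
n=38: ⌈(39·89)/144⌉ − ⌈(38·89)/144⌉ = ⌈3471/144⌉ − ⌈3382/144⌉ = 25 − 24 = 1
n=39: ⌈(40·89)/144⌉ − ⌈(39·89)/144⌉ = ⌈3560/144⌉ − ⌈3471/144⌉ = 25 − 25 = 0
n=40: ⌈(41·89)/144⌉ − ⌈(40·89)/144⌉ = ⌈3649/144⌉ − ⌈3560/144⌉ = 26 − 25 = 1
n=41: ⌈(42·89)/144⌉ − ⌈(41·89)/144⌉ = ⌈3738/144⌉ − ⌈3649/144⌉ = 26 − 26 = 0
n=42: ⌈(43·89)/144⌉ − ⌈(42·89)/144⌉ = ⌈3827/144⌉ − ⌈3738/144⌉ = 27 − 26 = 1
n=43: ⌈(44·89)/144⌉ − ⌈(43·89)/144⌉ = ⌈3916/144⌉ − ⌈3827/144⌉ = 28 − 27 = 1
n=44: ⌈(45·89)/144⌉ − ⌈(44·89)/144⌉ = ⌈4005/144⌉ − ⌈3916/144⌉ = 28 − 28 = 0
n=45: ⌈(46·89)/144⌉ − ⌈(45·89)/144⌉ = ⌈4094/144⌉ − ⌈4005/144⌉ = 29 − 28 = 1
n=46: ⌈(47·89)/144⌉ − ⌈(46·89)/144⌉ = ⌈4183/144⌉ − ⌈4094/144⌉ = 30 − 29 = 1
n=47: ⌈(48·89)/144⌉ − ⌈(47·89)/144⌉ = ⌈4272/144⌉ − ⌈4183/144⌉ = 30 − 30 = 0
n=48: ⌈(49·89)/144⌉ − ⌈(48·89)/144⌉ = ⌈4361/144⌉ − ⌈4272/144⌉ = 31 − 30 = 1
n=49: ⌈(50·89)/144⌉ − ⌈(49·89)/144⌉ = ⌈4450/144⌉ − ⌈4361/144⌉ = 31 − 31 = 0
n=50: ⌈(51·89)/144⌉ − ⌈(50·89)/144⌉ = ⌈4539/144⌉ − ⌈4450/144⌉ = 32 − 31 = 1
n=51: ⌈(52·89)/144⌉ − ⌈(51·89)/144⌉ = ⌈4628/144⌉ − ⌈4539/144⌉ = 33 − 32 = 1
n=52: ⌈(53·89)/144⌉ − ⌈(52·89)/144⌉ = ⌈4717/144⌉ − ⌈4628/144⌉ = 33 − 33 = 0
n=53: ⌈(54·89)/144⌉ − ⌈(53·89)/144⌉ = ⌈4806/144⌉ − ⌈4717/144⌉ = 34 − 33 = 1
n=54: ⌈(55·89)/144⌉ − ⌈(54·89)/144⌉ = ⌈4895/144⌉ − ⌈4806/144⌉ = 34 − 34 = 0
n=55: ⌈(56·89)/144⌉ − ⌈(55·89)/144⌉ = ⌈4984/144⌉ − ⌈4895/144⌉ = 35 − 34 = 1
n=56: ⌈(57·89)/144⌉ − ⌈(56·89)/144⌉ = ⌈5073/144⌉ − ⌈4984/144⌉ = 36 − 35 = 1
n=57: ⌈(58·89)/144⌉ − ⌈(57·89)/144⌉ = ⌈5162/144⌉ − ⌈5073/144⌉ = 36 − 36 = 0
n=58: ⌈(59·89)/144⌉ − ⌈(58·89)/144⌉ = ⌈5251/144⌉ − ⌈5162/144⌉ = 37 − 36 = 1
n=59: ⌈(60·89)/144⌉ − ⌈(59·89)/144⌉ = ⌈5340/144⌉ − ⌈5251/144⌉ = 38 − 37 = 1
n=60: ⌈(61·89)/144⌉ − ⌈(60·89)/144⌉ = ⌈5429/144⌉ − ⌈5340/144⌉ = 38 − 38 = 0
n=61: ⌈(62·89)/144⌉ − ⌈(61·89)/144⌉ = ⌈5518/144⌉ − ⌈5429/144⌉ = 39 − 38 = 1
n=62: ⌈(63·89)/144⌉ − ⌈(62·89)/144⌉ = ⌈5607/144⌉ − ⌈5518/144⌉ = 39 − 39 = 0
n=63: ⌈(64·89)/144⌉ − ⌈(63·89)/144⌉ = ⌈5696/144⌉ − ⌈5607/144⌉ = 40 − 39 = 1
n=64: ⌈(65·89)/144⌉ − ⌈(64·89)/144⌉ = ⌈5785/144⌉ − ⌈5696/144⌉ = 41 − 40 = 1
n=65: ⌈(66·89)/144⌉ − ⌈(65·89)/144⌉ = ⌈5874/144⌉ − ⌈5785/144⌉ = 41 − 41 = 0
n=66: ⌈(67·89)/144⌉ − ⌈(66·89)/144⌉ = ⌈5963/144⌉ − ⌈5874/144⌉ = 42 − 41 = 1
n=67: ⌈(68·89)/144⌉ − ⌈(67·89)/144⌉ = ⌈6052/144⌉ − ⌈5963/144⌉ = 43 − 42 = 1
n=68: ⌈(69·89)/144⌉ − ⌈(68·89)/144⌉ = ⌈6141/144⌉ − ⌈6052/144⌉ = 43 − 43 = 0
n=69: ⌈(70·89)/144⌉ − ⌈(69·89)/144⌉ = ⌈6230/144⌉ − ⌈6141/144⌉ = 44 − 43 = 1
n=70: ⌈(71·89)/144⌉ − ⌈(70·89)/144⌉ = ⌈6319/144⌉ − ⌈6230/144⌉ = 44 − 44 = 0
n=71: ⌈(72·89)/144⌉ − ⌈(71·89)/144⌉ = ⌈6408/144⌉ − ⌈6319/144⌉ = 45 − 44 = 1
n=72: ⌈(73·89)/144⌉ − ⌈(72·89)/144⌉ = ⌈6497/144⌉ − ⌈6408/144⌉ = 46 − 45 = 1
n=73: ⌈(74·89)/144⌉ − ⌈(73·89)/144⌉ = ⌈6586/144⌉ − ⌈6497/144⌉ = 46 − 46 = 0
n=74: ⌈(75·89)/144⌉ − ⌈(74·89)/144⌉ = ⌈6675/144⌉ − ⌈6586/144⌉ = 47 − 46 = 1
n=75: ⌈(76·89)/144⌉ − ⌈(75·89)/144⌉ = ⌈6764/144⌉ − ⌈6675/144⌉ = 47 − 47 = 0
n=76: ⌈(77·89)/144⌉ − ⌈(76·89)/144⌉ = ⌈6853/144⌉ − ⌈6764/144⌉ = 48 − 47 = 1
n=77: ⌈(78·89)/144⌉ − ⌈(77·89)/144⌉ = ⌈6942/144⌉ − ⌈6853/144⌉ = 49 − 48 = 1
n=78: ⌈(79·89)/144⌉ − ⌈(78·89)/144⌉ = ⌈7031/144⌉ − ⌈6942/144⌉ = 49 − 49 = 0
n=79: ⌈(80·89)/144⌉ − ⌈(79·89)/144⌉ = ⌈7120/144⌉ − ⌈7031/144⌉ = 50 − 49 = 1
n=80: ⌈(81·89)/144⌉ − ⌈(80·89)/144⌉ = ⌈7209/144⌉ − ⌈7120/144⌉ = 51 − 50 = 1
n=81: ⌈(82·89)/144⌉ − ⌈(81·89)/144⌉ = ⌈7298/144⌉ − ⌈7209/144⌉ = 51 − 51 = 0
n=82: ⌈(83·89)/144⌉ − ⌈(82·89)/144⌉ = ⌈7387/144⌉ − ⌈7298/144⌉ = 52 − 51 = 1
n=83: ⌈(84·89)/144⌉ − ⌈(83·89)/144⌉ = ⌈7476/144⌉ − ⌈7387/144⌉ = 52 − 52 = 0
n=84: ⌈(85·89)/144⌉ − ⌈(84·89)/144⌉ = ⌈7565/144⌉ − ⌈7476/144⌉ = 53 − 52 = 1
n=85: ⌈(86·89)/144⌉ − ⌈(85·89)/144⌉ = ⌈7654/144⌉ − ⌈7565/144⌉ = 54 − 53 = 1
n=86: ⌈(87·89)/144⌉ − ⌈(86·89)/144⌉ = ⌈7743/144⌉ − ⌈7654/144⌉ = 54 − 54 = 0
n=87: ⌈(88·89)/144⌉ − ⌈(87·89)/144⌉ = ⌈7832/144⌉ − ⌈7743/144⌉ = 55 − 54 = 1
n=88: ⌈(89·89)/144⌉ − ⌈(88·89)/144⌉ = ⌈7921/144⌉ − ⌈7832/144⌉ = 56 − 55 = 1
n=89: ⌈(90·89)/144⌉ − ⌈(89·89)/144⌉ = ⌈8010/144⌉ − ⌈7921/144⌉ = 56 − 56 = 0
n=90: ⌈(91·89)/144⌉ − ⌈(90·89)/144⌉ = ⌈8099/144⌉ − ⌈8010/144⌉ = 57 − 56 = 1
n=91: ⌈(92·89)/144⌉ − ⌈(91·89)/144⌉ = ⌈8188/144⌉ − ⌈8099/144⌉ = 57 − 57 = 0
n=92: ⌈(93·89)/144⌉ − ⌈(92·89)/144⌉ = ⌈8277/144⌉ − ⌈8188/144⌉ = 58 − 57 = 1
n=93: ⌈(94·89)/144⌉ − ⌈(93·89)/144⌉ = ⌈8366/144⌉ − ⌈8277/144⌉ = 59 − 58 = 1

1101101011011010110101101101011011010110101101101011010110110101101101011010110110101101101011
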